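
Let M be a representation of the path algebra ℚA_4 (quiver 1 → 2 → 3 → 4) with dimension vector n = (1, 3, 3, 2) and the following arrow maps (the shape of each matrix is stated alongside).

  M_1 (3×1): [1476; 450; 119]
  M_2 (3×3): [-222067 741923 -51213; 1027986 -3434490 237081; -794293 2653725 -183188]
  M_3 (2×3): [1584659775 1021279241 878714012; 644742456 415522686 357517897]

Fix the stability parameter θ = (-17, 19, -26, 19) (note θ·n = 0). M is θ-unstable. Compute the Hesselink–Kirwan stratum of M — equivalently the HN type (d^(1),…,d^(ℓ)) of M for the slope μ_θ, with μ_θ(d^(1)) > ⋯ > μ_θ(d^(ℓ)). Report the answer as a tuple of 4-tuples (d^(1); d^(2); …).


Via rank(M_{q-1}∘⋯∘M_p): M ≅ I[1,4], I[2,2], I[2,3], I[3,4].
μ_θ-semistable layers: μ^(1)=19; μ^(2)=-7/2; μ^(3)=-17; μ^(4)=-26

((0, 1, 0, 2); (0, 2, 2, 0); (1, 0, 0, 0); (0, 0, 1, 0))


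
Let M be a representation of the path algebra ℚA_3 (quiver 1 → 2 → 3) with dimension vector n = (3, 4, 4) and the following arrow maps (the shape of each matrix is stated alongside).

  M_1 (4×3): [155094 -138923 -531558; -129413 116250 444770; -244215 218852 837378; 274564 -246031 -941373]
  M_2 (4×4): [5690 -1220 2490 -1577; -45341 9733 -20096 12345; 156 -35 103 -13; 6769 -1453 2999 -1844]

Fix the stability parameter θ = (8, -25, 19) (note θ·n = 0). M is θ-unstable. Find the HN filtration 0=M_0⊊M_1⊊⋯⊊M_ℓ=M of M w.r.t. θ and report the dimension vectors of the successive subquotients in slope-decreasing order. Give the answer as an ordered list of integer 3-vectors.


Barcode: M ≅ I[1,3]^3, I[2,3]. HN layers by μ_θ (3 steps, strictly decreasing):
  μ^(1)=19; μ^(2)=-17/2; μ^(3)=-25

((0, 0, 4); (3, 3, 0); (0, 1, 0))


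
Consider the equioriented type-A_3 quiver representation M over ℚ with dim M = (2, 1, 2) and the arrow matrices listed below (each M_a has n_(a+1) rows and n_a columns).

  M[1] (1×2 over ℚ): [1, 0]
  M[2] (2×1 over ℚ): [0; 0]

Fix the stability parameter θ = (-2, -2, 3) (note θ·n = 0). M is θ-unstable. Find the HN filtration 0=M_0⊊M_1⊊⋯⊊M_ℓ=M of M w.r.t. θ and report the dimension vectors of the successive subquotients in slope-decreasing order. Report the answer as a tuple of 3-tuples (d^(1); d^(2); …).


Interval decomposition of M: I[1,1], I[1,2], I[3,3]^2.
HN type (ℓ=2): μ^(1)=3; μ^(2)=-2

((0, 0, 2); (2, 1, 0))


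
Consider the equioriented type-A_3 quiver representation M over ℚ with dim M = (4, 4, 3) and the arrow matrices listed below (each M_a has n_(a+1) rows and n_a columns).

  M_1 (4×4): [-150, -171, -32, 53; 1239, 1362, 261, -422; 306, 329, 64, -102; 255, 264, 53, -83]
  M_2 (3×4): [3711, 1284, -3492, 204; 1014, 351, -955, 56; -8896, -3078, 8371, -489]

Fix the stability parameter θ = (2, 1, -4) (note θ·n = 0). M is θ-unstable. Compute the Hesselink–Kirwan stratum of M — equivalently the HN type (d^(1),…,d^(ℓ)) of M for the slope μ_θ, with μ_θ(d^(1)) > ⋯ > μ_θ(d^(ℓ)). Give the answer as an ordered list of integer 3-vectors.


Interval decomposition of M: I[1,2], I[1,3]^3.
HN type (ℓ=2): μ^(1)=3/2; μ^(2)=-1/3

((1, 1, 0); (3, 3, 3))


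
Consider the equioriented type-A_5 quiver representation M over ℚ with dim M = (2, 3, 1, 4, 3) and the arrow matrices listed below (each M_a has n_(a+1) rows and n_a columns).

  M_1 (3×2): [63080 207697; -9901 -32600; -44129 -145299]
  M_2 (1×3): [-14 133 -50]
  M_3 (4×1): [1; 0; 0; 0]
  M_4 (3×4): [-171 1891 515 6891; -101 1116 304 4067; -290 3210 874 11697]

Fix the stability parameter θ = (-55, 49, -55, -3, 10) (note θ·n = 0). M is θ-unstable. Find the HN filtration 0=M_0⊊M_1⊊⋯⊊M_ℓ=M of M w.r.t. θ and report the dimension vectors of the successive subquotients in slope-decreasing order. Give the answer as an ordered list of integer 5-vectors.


Barcode: M ≅ I[1,2], I[1,5], I[2,2], I[4,4], I[4,5]^2. HN layers by μ_θ (4 steps, strictly decreasing):
  μ^(1)=49; μ^(2)=10; μ^(3)=-3; μ^(4)=-55

((0, 2, 0, 0, 0); (0, 0, 0, 0, 3); (0, 1, 1, 4, 0); (2, 0, 0, 0, 0))


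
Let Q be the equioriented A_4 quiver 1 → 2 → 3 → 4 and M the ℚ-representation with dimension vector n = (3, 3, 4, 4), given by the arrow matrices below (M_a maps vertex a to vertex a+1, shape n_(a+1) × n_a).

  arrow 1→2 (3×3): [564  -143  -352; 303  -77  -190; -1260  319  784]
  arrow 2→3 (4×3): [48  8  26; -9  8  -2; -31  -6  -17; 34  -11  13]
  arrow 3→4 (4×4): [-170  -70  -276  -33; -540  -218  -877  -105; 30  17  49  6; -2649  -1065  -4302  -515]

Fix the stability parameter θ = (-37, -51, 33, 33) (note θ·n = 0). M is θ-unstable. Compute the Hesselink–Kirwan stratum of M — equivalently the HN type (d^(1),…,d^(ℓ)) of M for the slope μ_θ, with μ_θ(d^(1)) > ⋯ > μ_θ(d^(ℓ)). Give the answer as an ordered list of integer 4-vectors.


Barcode: M ≅ I[1,1], I[1,4]^2, I[2,4], I[3,4]. HN layers by μ_θ (4 steps, strictly decreasing):
  μ^(1)=33; μ^(2)=-37; μ^(3)=-44; μ^(4)=-51

((0, 0, 4, 4); (1, 0, 0, 0); (2, 2, 0, 0); (0, 1, 0, 0))


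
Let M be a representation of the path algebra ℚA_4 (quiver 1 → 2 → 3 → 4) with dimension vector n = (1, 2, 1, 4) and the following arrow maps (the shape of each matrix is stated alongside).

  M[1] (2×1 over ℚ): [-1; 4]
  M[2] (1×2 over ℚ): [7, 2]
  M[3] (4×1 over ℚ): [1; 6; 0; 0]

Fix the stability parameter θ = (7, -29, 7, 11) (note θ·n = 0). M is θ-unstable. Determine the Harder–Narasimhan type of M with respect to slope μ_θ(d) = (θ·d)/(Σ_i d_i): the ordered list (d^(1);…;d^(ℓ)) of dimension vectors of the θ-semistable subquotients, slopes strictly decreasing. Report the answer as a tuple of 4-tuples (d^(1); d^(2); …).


Barcode: M ≅ I[1,4], I[2,2], I[4,4]^3. HN layers by μ_θ (4 steps, strictly decreasing):
  μ^(1)=11; μ^(2)=7; μ^(3)=-11; μ^(4)=-29

((0, 0, 0, 4); (0, 0, 1, 0); (1, 1, 0, 0); (0, 1, 0, 0))


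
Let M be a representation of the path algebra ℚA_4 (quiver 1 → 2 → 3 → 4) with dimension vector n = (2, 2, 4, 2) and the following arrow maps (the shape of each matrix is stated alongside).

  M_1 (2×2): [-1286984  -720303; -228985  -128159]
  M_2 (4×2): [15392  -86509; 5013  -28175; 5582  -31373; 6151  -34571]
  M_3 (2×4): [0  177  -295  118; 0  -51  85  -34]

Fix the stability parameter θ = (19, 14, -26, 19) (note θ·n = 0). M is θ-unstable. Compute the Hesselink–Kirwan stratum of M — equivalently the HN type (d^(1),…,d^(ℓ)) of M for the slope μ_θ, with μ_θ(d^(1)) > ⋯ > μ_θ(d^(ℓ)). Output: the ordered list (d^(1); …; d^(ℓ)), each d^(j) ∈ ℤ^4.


Barcode: M ≅ I[1,3], I[1,4], I[3,3]^2, I[4,4]. HN layers by μ_θ (3 steps, strictly decreasing):
  μ^(1)=19; μ^(2)=7/3; μ^(3)=-26

((0, 0, 0, 2); (2, 2, 2, 0); (0, 0, 2, 0))


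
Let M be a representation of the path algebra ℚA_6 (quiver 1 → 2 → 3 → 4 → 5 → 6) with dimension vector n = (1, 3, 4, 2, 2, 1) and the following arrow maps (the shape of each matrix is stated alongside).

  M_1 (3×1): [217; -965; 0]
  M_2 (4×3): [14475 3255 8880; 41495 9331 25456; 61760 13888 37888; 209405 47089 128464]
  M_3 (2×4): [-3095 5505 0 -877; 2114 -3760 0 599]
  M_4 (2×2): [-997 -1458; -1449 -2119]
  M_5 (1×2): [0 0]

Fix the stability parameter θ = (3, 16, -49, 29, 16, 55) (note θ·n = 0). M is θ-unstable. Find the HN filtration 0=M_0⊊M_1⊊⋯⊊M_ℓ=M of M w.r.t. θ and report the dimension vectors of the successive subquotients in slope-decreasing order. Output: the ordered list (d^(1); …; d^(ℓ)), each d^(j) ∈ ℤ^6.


Interval decomposition of M: I[1,2], I[2,2], I[2,5], I[3,3]^2, I[3,5], I[6,6].
HN type (ℓ=6): μ^(1)=55; μ^(2)=45/2; μ^(3)=16; μ^(4)=3; μ^(5)=-33/2; μ^(6)=-49

((0, 0, 0, 0, 0, 1); (0, 0, 0, 2, 2, 0); (0, 2, 0, 0, 0, 0); (1, 0, 0, 0, 0, 0); (0, 1, 1, 0, 0, 0); (0, 0, 3, 0, 0, 0))


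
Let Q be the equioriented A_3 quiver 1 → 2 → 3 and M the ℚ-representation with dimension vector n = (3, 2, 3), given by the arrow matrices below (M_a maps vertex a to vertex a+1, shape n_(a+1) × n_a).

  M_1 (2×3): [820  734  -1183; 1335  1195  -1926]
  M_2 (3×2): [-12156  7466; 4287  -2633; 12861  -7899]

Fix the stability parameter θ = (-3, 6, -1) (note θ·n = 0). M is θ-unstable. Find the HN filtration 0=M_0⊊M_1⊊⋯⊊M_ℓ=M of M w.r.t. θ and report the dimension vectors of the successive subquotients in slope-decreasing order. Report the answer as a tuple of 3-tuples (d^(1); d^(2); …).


Via rank(M_{q-1}∘⋯∘M_p): M ≅ I[1,1], I[1,3]^2, I[3,3].
μ_θ-semistable layers: μ^(1)=5/2; μ^(2)=-1; μ^(3)=-3

((0, 2, 2); (0, 0, 1); (3, 0, 0))


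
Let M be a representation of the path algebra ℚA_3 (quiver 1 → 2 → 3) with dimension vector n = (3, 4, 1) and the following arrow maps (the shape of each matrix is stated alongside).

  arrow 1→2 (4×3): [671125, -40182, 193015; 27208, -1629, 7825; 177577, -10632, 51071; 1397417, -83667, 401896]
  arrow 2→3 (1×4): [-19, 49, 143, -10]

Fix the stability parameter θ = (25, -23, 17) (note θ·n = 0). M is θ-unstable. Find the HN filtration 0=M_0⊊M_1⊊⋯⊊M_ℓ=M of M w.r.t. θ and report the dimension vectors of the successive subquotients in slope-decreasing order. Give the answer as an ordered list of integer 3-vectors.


Interval decomposition of M: I[1,2]^2, I[1,3], I[2,2].
HN type (ℓ=3): μ^(1)=17; μ^(2)=1; μ^(3)=-23

((0, 0, 1); (3, 3, 0); (0, 1, 0))


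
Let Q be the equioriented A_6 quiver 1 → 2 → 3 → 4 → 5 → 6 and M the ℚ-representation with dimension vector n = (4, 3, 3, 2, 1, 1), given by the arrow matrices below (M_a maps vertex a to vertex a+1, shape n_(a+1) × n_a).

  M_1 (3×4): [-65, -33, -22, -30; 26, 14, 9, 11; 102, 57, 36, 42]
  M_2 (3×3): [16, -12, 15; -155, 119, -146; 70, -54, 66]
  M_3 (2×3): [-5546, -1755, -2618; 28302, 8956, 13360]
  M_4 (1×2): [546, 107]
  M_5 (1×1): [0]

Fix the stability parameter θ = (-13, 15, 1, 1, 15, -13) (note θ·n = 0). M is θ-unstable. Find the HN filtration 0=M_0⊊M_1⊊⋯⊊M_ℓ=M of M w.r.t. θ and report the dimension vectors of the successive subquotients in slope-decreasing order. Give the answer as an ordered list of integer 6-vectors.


Barcode: M ≅ I[1,1], I[1,2], I[1,4], I[1,5], I[3,3], I[6,6]. HN layers by μ_θ (4 steps, strictly decreasing):
  μ^(1)=15; μ^(2)=17/3; μ^(3)=1; μ^(4)=-13

((0, 1, 0, 0, 1, 0); (0, 2, 2, 2, 0, 0); (0, 0, 1, 0, 0, 0); (4, 0, 0, 0, 0, 1))


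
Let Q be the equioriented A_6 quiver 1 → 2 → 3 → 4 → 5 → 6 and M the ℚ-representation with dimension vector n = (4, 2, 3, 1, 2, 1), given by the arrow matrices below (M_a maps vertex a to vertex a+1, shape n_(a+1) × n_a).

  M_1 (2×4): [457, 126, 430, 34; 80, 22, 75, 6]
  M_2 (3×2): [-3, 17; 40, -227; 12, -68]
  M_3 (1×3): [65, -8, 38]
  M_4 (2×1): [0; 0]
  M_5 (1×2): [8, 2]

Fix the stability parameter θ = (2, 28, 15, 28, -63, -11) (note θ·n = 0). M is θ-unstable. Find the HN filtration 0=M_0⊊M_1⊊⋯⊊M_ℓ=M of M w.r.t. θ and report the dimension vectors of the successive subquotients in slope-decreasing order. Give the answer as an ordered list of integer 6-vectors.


Interval decomposition of M: I[1,1]^2, I[1,3], I[1,4], I[3,3], I[5,5], I[5,6].
HN type (ℓ=6): μ^(1)=28; μ^(2)=43/2; μ^(3)=15; μ^(4)=2; μ^(5)=-11; μ^(6)=-63

((0, 0, 0, 1, 0, 0); (0, 2, 2, 0, 0, 0); (0, 0, 1, 0, 0, 0); (4, 0, 0, 0, 0, 0); (0, 0, 0, 0, 0, 1); (0, 0, 0, 0, 2, 0))


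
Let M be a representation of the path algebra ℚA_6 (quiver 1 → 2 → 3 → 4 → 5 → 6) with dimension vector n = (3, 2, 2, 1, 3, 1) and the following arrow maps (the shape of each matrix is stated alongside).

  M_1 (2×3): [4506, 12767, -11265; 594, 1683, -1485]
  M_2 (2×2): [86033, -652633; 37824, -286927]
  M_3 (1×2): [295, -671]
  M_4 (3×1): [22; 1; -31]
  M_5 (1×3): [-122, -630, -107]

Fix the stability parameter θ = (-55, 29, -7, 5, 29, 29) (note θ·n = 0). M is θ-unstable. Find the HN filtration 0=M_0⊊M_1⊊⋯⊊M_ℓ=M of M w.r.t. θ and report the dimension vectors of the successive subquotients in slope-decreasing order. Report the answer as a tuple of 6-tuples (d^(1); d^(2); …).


Via rank(M_{q-1}∘⋯∘M_p): M ≅ I[1,1]^2, I[1,6], I[2,3], I[5,5]^2.
μ_θ-semistable layers: μ^(1)=29; μ^(2)=11; μ^(3)=9; μ^(4)=-55

((0, 0, 0, 0, 3, 1); (0, 1, 1, 0, 0, 0); (0, 1, 1, 1, 0, 0); (3, 0, 0, 0, 0, 0))


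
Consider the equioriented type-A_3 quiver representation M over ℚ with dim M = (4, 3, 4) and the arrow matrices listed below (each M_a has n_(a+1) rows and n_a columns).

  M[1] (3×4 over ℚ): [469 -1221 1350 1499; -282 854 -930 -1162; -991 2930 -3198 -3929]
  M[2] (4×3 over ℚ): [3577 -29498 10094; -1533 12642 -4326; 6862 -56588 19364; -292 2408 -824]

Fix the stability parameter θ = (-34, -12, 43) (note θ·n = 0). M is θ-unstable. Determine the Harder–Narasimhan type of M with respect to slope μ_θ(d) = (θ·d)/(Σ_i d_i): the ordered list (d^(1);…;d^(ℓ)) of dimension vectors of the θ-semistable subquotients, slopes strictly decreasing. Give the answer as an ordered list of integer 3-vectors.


Via rank(M_{q-1}∘⋯∘M_p): M ≅ I[1,1], I[1,2]^2, I[1,3], I[3,3]^3.
μ_θ-semistable layers: μ^(1)=43; μ^(2)=-12; μ^(3)=-34

((0, 0, 4); (0, 3, 0); (4, 0, 0))


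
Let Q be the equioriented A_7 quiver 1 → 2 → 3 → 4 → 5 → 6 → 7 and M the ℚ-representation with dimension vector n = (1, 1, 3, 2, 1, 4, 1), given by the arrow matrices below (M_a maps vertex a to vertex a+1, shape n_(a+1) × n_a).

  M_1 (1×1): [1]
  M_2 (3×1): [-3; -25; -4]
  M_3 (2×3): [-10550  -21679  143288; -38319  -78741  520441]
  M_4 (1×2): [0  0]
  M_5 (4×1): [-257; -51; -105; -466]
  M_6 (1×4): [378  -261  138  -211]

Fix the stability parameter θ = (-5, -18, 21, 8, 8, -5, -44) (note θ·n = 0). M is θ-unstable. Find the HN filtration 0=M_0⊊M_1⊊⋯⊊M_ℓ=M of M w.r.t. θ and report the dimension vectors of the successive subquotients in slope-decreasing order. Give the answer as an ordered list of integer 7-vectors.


Via rank(M_{q-1}∘⋯∘M_p): M ≅ I[1,4], I[3,3], I[3,4], I[5,7], I[6,6]^3.
μ_θ-semistable layers: μ^(1)=21; μ^(2)=29/2; μ^(3)=-5; μ^(4)=-23/2; μ^(5)=-41/3

((0, 0, 1, 0, 0, 0, 0); (0, 0, 2, 2, 0, 0, 0); (0, 0, 0, 0, 0, 3, 0); (1, 1, 0, 0, 0, 0, 0); (0, 0, 0, 0, 1, 1, 1))


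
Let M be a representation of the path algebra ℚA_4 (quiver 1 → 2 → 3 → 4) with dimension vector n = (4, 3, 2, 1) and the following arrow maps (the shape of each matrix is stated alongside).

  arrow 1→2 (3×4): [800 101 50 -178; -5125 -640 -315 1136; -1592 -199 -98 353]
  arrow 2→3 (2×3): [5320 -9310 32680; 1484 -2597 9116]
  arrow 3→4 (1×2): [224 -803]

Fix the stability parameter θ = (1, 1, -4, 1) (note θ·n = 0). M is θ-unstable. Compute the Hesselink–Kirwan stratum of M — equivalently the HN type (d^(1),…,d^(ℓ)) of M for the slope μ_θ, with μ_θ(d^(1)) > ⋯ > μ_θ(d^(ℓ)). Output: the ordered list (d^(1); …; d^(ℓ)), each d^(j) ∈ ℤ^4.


Interval decomposition of M: I[1,1], I[1,2]^2, I[1,4], I[3,3].
HN type (ℓ=3): μ^(1)=1; μ^(2)=-2/3; μ^(3)=-4

((3, 2, 0, 1); (1, 1, 1, 0); (0, 0, 1, 0))


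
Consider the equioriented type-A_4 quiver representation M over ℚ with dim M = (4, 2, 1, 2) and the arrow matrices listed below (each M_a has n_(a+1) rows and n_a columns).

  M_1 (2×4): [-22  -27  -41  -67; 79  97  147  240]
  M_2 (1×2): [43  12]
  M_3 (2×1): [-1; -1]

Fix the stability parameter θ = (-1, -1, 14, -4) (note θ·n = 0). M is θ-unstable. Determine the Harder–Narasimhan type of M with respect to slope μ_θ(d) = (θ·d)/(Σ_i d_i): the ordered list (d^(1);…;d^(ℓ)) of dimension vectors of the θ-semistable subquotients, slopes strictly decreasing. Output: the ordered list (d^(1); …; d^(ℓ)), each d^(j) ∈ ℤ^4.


Via rank(M_{q-1}∘⋯∘M_p): M ≅ I[1,1]^2, I[1,2], I[1,4], I[4,4].
μ_θ-semistable layers: μ^(1)=5; μ^(2)=-1; μ^(3)=-4

((0, 0, 1, 1); (4, 2, 0, 0); (0, 0, 0, 1))


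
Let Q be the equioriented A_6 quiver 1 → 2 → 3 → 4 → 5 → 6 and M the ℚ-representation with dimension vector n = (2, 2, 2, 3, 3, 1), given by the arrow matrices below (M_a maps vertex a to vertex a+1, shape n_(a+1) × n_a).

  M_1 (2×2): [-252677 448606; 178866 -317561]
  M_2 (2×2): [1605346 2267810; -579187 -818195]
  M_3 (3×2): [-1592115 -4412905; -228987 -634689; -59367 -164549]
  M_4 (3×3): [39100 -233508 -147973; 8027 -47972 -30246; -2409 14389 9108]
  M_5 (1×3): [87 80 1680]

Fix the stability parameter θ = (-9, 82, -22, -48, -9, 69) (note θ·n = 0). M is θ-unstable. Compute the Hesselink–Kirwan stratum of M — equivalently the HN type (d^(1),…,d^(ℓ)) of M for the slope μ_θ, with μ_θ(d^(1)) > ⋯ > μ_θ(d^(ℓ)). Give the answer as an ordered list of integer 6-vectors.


Barcode: M ≅ I[1,2], I[1,6], I[3,3], I[4,5]^2. HN layers by μ_θ (6 steps, strictly decreasing):
  μ^(1)=82; μ^(2)=69; μ^(3)=3/4; μ^(4)=-9; μ^(5)=-22; μ^(6)=-48

((0, 1, 0, 0, 0, 0); (0, 0, 0, 0, 0, 1); (0, 1, 1, 1, 1, 0); (2, 0, 0, 0, 2, 0); (0, 0, 1, 0, 0, 0); (0, 0, 0, 2, 0, 0))


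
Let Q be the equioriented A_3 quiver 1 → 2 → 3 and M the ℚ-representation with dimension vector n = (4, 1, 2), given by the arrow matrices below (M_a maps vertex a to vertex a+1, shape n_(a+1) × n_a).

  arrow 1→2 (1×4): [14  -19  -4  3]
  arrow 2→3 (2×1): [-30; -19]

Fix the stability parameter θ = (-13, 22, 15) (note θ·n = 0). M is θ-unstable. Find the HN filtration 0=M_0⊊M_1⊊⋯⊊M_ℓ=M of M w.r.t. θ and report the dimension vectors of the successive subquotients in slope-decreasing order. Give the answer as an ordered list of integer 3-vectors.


Barcode: M ≅ I[1,1]^3, I[1,3], I[3,3]. HN layers by μ_θ (3 steps, strictly decreasing):
  μ^(1)=37/2; μ^(2)=15; μ^(3)=-13

((0, 1, 1); (0, 0, 1); (4, 0, 0))


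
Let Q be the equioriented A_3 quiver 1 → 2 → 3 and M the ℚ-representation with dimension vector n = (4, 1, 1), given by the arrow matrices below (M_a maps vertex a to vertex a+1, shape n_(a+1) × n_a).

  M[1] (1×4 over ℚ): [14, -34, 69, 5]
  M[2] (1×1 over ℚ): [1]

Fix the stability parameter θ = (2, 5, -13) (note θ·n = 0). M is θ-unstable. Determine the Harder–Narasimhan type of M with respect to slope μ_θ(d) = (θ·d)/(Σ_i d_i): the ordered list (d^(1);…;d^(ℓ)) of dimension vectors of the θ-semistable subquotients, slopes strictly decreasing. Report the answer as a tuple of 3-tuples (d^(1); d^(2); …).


Via rank(M_{q-1}∘⋯∘M_p): M ≅ I[1,1]^3, I[1,3].
μ_θ-semistable layers: μ^(1)=2; μ^(2)=-2

((3, 0, 0); (1, 1, 1))


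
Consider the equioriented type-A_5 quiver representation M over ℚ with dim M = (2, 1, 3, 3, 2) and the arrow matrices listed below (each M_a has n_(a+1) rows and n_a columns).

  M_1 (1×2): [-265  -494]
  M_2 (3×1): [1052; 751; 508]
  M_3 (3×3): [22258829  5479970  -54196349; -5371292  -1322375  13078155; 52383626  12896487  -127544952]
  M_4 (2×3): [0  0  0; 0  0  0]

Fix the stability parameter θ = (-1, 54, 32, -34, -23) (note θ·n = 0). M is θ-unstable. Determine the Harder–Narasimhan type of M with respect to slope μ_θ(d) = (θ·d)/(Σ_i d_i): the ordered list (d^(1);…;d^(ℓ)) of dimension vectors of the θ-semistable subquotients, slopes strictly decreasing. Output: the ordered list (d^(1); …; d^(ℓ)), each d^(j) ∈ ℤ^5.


Barcode: M ≅ I[1,1], I[1,4], I[3,4]^2, I[5,5]^2. HN layers by μ_θ (3 steps, strictly decreasing):
  μ^(1)=52/3; μ^(2)=-1; μ^(3)=-23

((0, 1, 1, 1, 0); (2, 0, 2, 2, 0); (0, 0, 0, 0, 2))


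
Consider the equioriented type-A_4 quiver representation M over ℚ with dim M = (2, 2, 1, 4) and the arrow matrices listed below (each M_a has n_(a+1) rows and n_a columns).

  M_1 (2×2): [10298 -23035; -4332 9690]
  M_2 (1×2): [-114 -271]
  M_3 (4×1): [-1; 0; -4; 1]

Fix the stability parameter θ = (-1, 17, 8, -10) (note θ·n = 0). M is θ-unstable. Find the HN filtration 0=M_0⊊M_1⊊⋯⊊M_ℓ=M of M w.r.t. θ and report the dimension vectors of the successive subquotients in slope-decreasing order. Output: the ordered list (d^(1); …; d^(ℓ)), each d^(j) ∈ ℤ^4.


Barcode: M ≅ I[1,1], I[1,2], I[2,4], I[4,4]^3. HN layers by μ_θ (4 steps, strictly decreasing):
  μ^(1)=17; μ^(2)=5; μ^(3)=-1; μ^(4)=-10

((0, 1, 0, 0); (0, 1, 1, 1); (2, 0, 0, 0); (0, 0, 0, 3))


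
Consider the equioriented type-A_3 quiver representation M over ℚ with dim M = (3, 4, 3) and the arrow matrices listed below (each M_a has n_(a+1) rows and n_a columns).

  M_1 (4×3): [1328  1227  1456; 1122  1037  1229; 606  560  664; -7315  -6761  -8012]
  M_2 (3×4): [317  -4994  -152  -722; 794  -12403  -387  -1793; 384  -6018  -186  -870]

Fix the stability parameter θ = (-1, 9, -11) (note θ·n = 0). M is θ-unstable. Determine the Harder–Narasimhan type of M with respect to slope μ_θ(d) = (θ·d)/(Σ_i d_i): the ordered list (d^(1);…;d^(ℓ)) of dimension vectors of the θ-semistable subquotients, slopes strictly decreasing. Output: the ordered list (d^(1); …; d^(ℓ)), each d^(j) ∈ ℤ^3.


Interval decomposition of M: I[1,2], I[1,3]^2, I[2,2], I[3,3].
HN type (ℓ=3): μ^(1)=9; μ^(2)=-1; μ^(3)=-11

((0, 2, 0); (3, 2, 2); (0, 0, 1))


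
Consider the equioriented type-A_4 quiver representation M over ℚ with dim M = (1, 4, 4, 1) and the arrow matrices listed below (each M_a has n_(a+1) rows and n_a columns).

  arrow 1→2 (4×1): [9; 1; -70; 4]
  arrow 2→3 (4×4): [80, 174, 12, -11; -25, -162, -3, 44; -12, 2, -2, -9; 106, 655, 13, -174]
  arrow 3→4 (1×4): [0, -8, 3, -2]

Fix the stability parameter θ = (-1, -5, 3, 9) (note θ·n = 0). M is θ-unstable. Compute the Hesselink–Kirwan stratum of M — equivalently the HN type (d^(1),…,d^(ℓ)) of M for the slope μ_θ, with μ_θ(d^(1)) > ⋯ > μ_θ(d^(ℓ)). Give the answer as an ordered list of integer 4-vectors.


Barcode: M ≅ I[1,4], I[2,3]^3. HN layers by μ_θ (4 steps, strictly decreasing):
  μ^(1)=9; μ^(2)=3; μ^(3)=-3; μ^(4)=-5

((0, 0, 0, 1); (0, 0, 4, 0); (1, 1, 0, 0); (0, 3, 0, 0))


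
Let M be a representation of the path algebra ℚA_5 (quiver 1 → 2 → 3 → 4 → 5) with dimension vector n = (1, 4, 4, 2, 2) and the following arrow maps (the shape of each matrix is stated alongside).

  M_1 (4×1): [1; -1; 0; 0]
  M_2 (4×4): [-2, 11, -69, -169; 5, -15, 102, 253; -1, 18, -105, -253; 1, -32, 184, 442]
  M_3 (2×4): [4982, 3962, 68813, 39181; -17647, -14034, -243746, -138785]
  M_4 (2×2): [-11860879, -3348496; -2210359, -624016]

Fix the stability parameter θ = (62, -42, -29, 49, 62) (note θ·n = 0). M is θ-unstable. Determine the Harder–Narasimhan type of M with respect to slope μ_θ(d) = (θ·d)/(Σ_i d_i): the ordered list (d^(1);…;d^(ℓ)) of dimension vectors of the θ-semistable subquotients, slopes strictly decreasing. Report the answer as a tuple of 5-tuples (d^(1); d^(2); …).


Barcode: M ≅ I[1,3], I[2,3], I[2,4], I[2,5], I[5,5]. HN layers by μ_θ (5 steps, strictly decreasing):
  μ^(1)=62; μ^(2)=49; μ^(3)=-3; μ^(4)=-29; μ^(5)=-42

((0, 0, 0, 0, 2); (0, 0, 0, 2, 0); (1, 1, 1, 0, 0); (0, 0, 3, 0, 0); (0, 3, 0, 0, 0))


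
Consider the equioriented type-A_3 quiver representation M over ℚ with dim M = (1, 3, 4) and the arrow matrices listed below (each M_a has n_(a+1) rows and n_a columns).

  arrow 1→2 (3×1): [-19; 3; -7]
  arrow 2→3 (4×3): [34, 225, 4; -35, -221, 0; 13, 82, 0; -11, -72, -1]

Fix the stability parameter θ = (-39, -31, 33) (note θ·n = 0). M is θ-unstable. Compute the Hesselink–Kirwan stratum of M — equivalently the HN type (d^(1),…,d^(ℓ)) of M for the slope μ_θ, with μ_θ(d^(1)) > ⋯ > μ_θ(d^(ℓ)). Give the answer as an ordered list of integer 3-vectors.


Via rank(M_{q-1}∘⋯∘M_p): M ≅ I[1,3], I[2,3]^2, I[3,3].
μ_θ-semistable layers: μ^(1)=33; μ^(2)=-31; μ^(3)=-39

((0, 0, 4); (0, 3, 0); (1, 0, 0))


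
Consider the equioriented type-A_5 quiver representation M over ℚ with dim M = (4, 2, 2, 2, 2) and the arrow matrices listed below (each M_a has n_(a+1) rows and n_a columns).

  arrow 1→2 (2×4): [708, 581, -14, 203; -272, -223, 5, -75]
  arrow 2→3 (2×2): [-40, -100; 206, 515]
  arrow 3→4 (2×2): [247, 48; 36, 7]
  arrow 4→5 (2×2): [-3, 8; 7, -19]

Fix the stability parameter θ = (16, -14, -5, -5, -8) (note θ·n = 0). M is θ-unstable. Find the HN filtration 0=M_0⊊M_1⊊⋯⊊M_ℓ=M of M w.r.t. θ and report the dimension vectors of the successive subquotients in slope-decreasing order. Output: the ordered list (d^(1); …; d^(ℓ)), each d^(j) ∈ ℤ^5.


Barcode: M ≅ I[1,1]^2, I[1,2], I[1,5], I[3,5]. HN layers by μ_θ (4 steps, strictly decreasing):
  μ^(1)=16; μ^(2)=1; μ^(3)=-16/5; μ^(4)=-6

((2, 0, 0, 0, 0); (1, 1, 0, 0, 0); (1, 1, 1, 1, 1); (0, 0, 1, 1, 1))


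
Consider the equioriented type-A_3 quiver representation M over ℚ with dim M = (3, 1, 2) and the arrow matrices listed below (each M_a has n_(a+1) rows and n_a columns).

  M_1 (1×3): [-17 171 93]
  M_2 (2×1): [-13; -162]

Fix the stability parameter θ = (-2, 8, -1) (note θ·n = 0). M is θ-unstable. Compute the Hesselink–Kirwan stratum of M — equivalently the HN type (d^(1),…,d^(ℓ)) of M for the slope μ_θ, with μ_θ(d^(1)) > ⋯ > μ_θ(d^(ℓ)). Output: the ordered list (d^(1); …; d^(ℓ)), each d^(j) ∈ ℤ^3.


Barcode: M ≅ I[1,1]^2, I[1,3], I[3,3]. HN layers by μ_θ (3 steps, strictly decreasing):
  μ^(1)=7/2; μ^(2)=-1; μ^(3)=-2

((0, 1, 1); (0, 0, 1); (3, 0, 0))


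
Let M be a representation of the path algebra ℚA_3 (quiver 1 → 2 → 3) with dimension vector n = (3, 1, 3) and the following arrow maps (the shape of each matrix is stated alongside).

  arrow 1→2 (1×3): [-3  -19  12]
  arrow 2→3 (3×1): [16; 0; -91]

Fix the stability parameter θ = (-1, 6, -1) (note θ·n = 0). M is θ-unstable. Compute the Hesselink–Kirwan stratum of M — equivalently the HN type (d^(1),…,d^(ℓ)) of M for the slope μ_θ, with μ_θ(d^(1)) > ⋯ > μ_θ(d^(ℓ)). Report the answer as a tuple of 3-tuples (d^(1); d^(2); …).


Interval decomposition of M: I[1,1]^2, I[1,3], I[3,3]^2.
HN type (ℓ=2): μ^(1)=5/2; μ^(2)=-1

((0, 1, 1); (3, 0, 2))


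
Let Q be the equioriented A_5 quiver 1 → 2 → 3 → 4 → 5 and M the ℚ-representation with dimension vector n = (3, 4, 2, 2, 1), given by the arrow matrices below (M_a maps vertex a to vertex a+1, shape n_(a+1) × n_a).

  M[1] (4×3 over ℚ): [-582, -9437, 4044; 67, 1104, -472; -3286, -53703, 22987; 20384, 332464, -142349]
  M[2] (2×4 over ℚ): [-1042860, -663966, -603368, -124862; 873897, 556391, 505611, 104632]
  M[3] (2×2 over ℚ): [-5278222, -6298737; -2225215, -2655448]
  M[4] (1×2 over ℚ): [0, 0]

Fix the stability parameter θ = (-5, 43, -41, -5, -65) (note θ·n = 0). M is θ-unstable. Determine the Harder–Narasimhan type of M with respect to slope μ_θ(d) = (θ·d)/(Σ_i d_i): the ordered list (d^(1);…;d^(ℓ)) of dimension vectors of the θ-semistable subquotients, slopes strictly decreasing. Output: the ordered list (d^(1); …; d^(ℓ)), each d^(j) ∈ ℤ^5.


Barcode: M ≅ I[1,2]^2, I[1,4], I[2,4], I[5,5]. HN layers by μ_θ (4 steps, strictly decreasing):
  μ^(1)=43; μ^(2)=-1; μ^(3)=-5; μ^(4)=-65

((0, 2, 0, 0, 0); (0, 2, 2, 2, 0); (3, 0, 0, 0, 0); (0, 0, 0, 0, 1))


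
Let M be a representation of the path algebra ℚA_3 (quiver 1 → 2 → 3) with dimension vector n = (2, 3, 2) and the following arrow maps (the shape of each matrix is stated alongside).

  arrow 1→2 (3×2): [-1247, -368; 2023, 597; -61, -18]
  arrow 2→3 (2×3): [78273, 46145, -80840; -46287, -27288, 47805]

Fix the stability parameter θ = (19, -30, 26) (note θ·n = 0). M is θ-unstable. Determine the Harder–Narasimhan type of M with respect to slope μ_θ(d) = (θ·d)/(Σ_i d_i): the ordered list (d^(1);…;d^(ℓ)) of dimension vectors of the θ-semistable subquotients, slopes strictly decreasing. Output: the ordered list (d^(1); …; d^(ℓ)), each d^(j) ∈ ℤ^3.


Interval decomposition of M: I[1,2], I[1,3], I[2,3].
HN type (ℓ=3): μ^(1)=26; μ^(2)=-11/2; μ^(3)=-30

((0, 0, 2); (2, 2, 0); (0, 1, 0))


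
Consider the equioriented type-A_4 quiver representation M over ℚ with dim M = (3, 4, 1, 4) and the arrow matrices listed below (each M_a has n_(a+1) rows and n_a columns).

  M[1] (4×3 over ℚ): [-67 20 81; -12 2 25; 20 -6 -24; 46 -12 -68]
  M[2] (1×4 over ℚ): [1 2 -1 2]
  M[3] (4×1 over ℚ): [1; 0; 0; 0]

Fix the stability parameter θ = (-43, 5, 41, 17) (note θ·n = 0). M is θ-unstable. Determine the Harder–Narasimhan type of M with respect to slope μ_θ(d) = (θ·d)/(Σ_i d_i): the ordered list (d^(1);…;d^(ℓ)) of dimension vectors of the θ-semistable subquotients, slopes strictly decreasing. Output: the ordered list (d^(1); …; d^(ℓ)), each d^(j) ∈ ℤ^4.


Barcode: M ≅ I[1,2]^2, I[1,4], I[2,2], I[4,4]^3. HN layers by μ_θ (4 steps, strictly decreasing):
  μ^(1)=29; μ^(2)=17; μ^(3)=5; μ^(4)=-43

((0, 0, 1, 1); (0, 0, 0, 3); (0, 4, 0, 0); (3, 0, 0, 0))


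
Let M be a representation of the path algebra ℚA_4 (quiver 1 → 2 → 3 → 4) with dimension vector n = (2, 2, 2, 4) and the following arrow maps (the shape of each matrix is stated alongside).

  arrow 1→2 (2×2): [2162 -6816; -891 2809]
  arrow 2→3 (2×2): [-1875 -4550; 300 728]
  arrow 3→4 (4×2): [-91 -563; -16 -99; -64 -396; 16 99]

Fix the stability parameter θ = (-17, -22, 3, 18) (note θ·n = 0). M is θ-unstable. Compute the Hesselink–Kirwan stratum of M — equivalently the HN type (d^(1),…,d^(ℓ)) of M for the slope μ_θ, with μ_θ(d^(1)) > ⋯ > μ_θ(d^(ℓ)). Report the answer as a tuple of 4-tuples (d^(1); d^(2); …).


Barcode: M ≅ I[1,2], I[1,4], I[3,4], I[4,4]^2. HN layers by μ_θ (3 steps, strictly decreasing):
  μ^(1)=18; μ^(2)=3; μ^(3)=-39/2

((0, 0, 0, 4); (0, 0, 2, 0); (2, 2, 0, 0))


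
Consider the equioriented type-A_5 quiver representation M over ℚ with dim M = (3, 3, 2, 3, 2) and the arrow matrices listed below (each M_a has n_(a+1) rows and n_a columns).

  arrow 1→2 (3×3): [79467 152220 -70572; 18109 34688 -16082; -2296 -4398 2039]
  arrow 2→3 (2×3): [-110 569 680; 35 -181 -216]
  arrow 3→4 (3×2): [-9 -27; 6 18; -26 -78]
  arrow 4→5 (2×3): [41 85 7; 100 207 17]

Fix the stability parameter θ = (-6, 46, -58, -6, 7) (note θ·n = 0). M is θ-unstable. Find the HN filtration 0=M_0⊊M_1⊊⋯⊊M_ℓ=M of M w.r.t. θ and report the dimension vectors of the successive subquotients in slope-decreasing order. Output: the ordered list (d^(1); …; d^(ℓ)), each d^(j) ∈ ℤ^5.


Barcode: M ≅ I[1,1], I[1,3], I[1,5], I[2,2], I[4,4], I[4,5]. HN layers by μ_θ (3 steps, strictly decreasing):
  μ^(1)=46; μ^(2)=7; μ^(3)=-6

((0, 1, 0, 0, 0); (0, 0, 0, 0, 2); (3, 2, 2, 3, 0))


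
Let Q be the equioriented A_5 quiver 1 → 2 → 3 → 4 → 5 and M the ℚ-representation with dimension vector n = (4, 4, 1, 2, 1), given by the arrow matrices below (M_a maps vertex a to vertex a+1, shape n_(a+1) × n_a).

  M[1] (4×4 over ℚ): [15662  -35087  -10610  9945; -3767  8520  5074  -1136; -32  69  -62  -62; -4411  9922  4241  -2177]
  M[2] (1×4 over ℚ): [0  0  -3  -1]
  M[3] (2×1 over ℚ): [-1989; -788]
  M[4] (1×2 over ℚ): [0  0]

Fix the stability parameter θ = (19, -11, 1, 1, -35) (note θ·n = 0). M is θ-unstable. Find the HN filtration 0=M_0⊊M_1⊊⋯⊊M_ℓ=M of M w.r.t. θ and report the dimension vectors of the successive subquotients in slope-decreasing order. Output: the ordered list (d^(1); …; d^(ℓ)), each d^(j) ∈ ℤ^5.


Via rank(M_{q-1}∘⋯∘M_p): M ≅ I[1,2]^3, I[1,4], I[4,4], I[5,5].
μ_θ-semistable layers: μ^(1)=4; μ^(2)=5/2; μ^(3)=1; μ^(4)=-35

((3, 3, 0, 0, 0); (1, 1, 1, 1, 0); (0, 0, 0, 1, 0); (0, 0, 0, 0, 1))


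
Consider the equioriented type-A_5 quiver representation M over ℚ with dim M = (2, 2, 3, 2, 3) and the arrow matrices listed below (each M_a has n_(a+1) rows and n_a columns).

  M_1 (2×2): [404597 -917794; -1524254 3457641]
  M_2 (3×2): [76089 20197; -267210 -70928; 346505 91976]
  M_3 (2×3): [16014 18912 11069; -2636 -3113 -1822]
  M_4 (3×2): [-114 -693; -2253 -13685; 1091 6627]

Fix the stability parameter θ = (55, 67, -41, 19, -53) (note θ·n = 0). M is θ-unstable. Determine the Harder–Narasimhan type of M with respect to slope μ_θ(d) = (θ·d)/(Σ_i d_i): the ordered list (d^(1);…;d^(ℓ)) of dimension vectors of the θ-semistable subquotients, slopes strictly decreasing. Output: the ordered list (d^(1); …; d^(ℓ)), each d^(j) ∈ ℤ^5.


Barcode: M ≅ I[1,5]^2, I[3,3], I[5,5]. HN layers by μ_θ (3 steps, strictly decreasing):
  μ^(1)=47/5; μ^(2)=-41; μ^(3)=-53

((2, 2, 2, 2, 2); (0, 0, 1, 0, 0); (0, 0, 0, 0, 1))


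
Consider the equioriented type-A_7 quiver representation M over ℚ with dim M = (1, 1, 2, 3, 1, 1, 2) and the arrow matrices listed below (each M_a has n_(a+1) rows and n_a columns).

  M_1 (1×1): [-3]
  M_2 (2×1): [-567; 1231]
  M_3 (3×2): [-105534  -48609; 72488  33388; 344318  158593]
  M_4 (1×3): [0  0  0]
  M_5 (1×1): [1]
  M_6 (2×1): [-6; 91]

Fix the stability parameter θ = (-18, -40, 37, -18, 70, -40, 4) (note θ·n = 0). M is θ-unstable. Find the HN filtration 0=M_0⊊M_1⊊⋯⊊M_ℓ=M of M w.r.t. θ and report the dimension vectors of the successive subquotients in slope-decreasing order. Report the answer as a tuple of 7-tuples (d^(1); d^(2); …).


Via rank(M_{q-1}∘⋯∘M_p): M ≅ I[1,4], I[3,3], I[4,4]^2, I[5,7], I[7,7].
μ_θ-semistable layers: μ^(1)=37; μ^(2)=34/3; μ^(3)=19/2; μ^(4)=4; μ^(5)=-18; μ^(6)=-29

((0, 0, 1, 0, 0, 0, 0); (0, 0, 0, 0, 1, 1, 1); (0, 0, 1, 1, 0, 0, 0); (0, 0, 0, 0, 0, 0, 1); (0, 0, 0, 2, 0, 0, 0); (1, 1, 0, 0, 0, 0, 0))


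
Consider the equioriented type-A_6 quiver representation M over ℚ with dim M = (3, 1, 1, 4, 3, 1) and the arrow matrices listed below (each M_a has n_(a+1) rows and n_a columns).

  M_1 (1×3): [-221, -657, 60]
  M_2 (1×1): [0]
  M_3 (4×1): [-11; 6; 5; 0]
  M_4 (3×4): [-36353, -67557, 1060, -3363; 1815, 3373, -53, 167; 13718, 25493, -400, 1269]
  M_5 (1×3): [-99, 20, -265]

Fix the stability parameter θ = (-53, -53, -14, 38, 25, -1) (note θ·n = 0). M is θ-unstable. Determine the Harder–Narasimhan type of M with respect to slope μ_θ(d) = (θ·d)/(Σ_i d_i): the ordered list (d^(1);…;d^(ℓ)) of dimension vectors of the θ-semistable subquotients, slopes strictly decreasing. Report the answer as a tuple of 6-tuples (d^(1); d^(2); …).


Barcode: M ≅ I[1,1]^2, I[1,2], I[3,6], I[4,4], I[4,5]^2. HN layers by μ_θ (5 steps, strictly decreasing):
  μ^(1)=38; μ^(2)=63/2; μ^(3)=62/3; μ^(4)=-14; μ^(5)=-53

((0, 0, 0, 1, 0, 0); (0, 0, 0, 2, 2, 0); (0, 0, 0, 1, 1, 1); (0, 0, 1, 0, 0, 0); (3, 1, 0, 0, 0, 0))


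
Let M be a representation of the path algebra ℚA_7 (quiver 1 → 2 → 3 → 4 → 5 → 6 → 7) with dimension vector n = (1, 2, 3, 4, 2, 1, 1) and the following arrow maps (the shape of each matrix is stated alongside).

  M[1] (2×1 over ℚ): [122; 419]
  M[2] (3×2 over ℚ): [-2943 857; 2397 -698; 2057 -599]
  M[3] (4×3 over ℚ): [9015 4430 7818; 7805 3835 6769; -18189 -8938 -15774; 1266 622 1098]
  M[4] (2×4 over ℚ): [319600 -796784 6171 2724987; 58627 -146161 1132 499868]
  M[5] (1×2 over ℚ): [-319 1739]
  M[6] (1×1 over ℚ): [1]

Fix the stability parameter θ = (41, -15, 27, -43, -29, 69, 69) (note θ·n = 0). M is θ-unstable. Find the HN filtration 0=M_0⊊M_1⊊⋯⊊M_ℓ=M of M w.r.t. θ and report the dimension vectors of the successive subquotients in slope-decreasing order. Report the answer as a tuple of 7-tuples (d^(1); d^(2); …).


Interval decomposition of M: I[1,7], I[2,5], I[3,3], I[4,4]^2.
HN type (ℓ=5): μ^(1)=69; μ^(2)=27; μ^(3)=-19/5; μ^(4)=-15; μ^(5)=-43

((0, 0, 0, 0, 0, 1, 1); (0, 0, 1, 0, 0, 0, 0); (1, 1, 1, 1, 1, 0, 0); (0, 1, 1, 1, 1, 0, 0); (0, 0, 0, 2, 0, 0, 0))


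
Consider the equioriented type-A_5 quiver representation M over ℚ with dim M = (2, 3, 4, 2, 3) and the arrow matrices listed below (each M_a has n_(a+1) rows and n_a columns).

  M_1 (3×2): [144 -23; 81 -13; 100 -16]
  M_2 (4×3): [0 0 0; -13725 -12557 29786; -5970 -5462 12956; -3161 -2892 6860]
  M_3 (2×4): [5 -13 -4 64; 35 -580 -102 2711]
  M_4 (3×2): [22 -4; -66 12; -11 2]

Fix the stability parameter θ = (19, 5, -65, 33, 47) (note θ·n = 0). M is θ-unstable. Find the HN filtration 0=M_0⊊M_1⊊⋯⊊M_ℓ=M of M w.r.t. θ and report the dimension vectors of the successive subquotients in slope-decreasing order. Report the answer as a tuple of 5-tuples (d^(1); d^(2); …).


Barcode: M ≅ I[1,4], I[1,5], I[2,2], I[3,3]^2, I[5,5]^2. HN layers by μ_θ (5 steps, strictly decreasing):
  μ^(1)=47; μ^(2)=33; μ^(3)=5; μ^(4)=-41/3; μ^(5)=-65

((0, 0, 0, 0, 3); (0, 0, 0, 2, 0); (0, 1, 0, 0, 0); (2, 2, 2, 0, 0); (0, 0, 2, 0, 0))


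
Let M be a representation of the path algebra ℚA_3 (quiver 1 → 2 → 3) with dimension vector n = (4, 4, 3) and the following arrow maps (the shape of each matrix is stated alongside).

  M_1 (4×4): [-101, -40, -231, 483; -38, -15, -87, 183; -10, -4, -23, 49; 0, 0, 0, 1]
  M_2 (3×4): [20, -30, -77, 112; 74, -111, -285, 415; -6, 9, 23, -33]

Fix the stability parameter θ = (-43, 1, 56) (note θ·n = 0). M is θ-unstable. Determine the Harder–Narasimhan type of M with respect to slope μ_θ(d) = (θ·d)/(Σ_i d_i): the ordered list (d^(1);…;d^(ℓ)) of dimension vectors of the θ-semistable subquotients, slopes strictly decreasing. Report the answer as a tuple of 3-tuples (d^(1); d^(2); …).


Via rank(M_{q-1}∘⋯∘M_p): M ≅ I[1,2]^2, I[1,3]^2, I[3,3].
μ_θ-semistable layers: μ^(1)=56; μ^(2)=1; μ^(3)=-43

((0, 0, 3); (0, 4, 0); (4, 0, 0))


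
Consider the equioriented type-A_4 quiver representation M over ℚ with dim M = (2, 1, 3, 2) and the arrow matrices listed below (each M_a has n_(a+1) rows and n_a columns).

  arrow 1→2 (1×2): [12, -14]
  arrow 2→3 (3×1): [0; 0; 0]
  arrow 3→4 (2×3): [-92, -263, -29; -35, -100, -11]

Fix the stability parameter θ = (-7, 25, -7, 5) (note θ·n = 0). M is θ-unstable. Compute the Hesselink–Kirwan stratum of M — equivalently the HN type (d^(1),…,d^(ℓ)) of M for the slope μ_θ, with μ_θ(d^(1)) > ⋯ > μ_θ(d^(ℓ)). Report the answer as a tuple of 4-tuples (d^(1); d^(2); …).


Via rank(M_{q-1}∘⋯∘M_p): M ≅ I[1,1], I[1,2], I[3,3], I[3,4]^2.
μ_θ-semistable layers: μ^(1)=25; μ^(2)=5; μ^(3)=-7

((0, 1, 0, 0); (0, 0, 0, 2); (2, 0, 3, 0))


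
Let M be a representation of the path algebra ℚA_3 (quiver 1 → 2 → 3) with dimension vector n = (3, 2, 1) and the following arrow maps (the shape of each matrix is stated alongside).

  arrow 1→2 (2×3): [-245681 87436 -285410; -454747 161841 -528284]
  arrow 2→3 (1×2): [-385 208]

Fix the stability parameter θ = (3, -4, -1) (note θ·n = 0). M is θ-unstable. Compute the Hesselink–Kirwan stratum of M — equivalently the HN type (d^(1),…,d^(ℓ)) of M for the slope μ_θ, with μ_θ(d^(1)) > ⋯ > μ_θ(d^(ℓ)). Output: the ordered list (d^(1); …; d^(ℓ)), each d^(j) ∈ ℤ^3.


Via rank(M_{q-1}∘⋯∘M_p): M ≅ I[1,1], I[1,2], I[1,3].
μ_θ-semistable layers: μ^(1)=3; μ^(2)=-1/2; μ^(3)=-2/3

((1, 0, 0); (1, 1, 0); (1, 1, 1))


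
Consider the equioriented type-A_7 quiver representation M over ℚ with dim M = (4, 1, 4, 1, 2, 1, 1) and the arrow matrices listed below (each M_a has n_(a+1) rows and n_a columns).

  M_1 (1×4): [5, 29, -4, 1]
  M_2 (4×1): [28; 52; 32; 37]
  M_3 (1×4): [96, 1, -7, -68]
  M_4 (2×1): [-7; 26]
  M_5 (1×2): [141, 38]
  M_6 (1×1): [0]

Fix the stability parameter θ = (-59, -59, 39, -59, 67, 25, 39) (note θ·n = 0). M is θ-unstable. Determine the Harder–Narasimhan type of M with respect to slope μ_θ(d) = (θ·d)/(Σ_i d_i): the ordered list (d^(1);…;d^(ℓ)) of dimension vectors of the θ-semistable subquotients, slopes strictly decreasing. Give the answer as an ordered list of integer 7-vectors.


Via rank(M_{q-1}∘⋯∘M_p): M ≅ I[1,1]^3, I[1,3], I[3,3]^2, I[3,6], I[5,5], I[7,7].
μ_θ-semistable layers: μ^(1)=67; μ^(2)=46; μ^(3)=39; μ^(4)=-10; μ^(5)=-59

((0, 0, 0, 0, 1, 0, 0); (0, 0, 0, 0, 1, 1, 0); (0, 0, 3, 0, 0, 0, 1); (0, 0, 1, 1, 0, 0, 0); (4, 1, 0, 0, 0, 0, 0))
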